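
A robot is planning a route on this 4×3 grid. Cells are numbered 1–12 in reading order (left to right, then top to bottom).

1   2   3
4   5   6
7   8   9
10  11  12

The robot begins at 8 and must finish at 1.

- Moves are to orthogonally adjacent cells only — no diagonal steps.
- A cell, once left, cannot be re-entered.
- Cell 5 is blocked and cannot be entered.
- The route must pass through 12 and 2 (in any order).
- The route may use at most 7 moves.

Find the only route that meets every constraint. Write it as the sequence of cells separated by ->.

Any route must reach 12 and 2 and still end at 1 within 7 moves, so the order of the required stops is forced.
Route from 8: down to 11, right to 12, 3× up (reaching 3), 2× left (reaching 1) — 7 moves in all.
Check: all required cells visited; 7 ≤ 7 moves.

8 -> 11 -> 12 -> 9 -> 6 -> 3 -> 2 -> 1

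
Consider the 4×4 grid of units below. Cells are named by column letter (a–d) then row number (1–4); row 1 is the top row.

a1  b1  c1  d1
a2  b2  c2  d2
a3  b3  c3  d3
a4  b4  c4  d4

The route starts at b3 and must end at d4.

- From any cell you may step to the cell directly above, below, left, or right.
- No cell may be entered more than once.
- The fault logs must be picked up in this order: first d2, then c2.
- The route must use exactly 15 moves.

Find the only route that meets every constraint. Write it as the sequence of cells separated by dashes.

The waypoints must appear in the order d2, c2, with no cell reused.
Route from b3: right 2 to d3, up 2 to d1, left 1 to c1, down 1 to c2, left 1 to b2, up 1 to b1, left 1 to a1, down 3 to a4, right 3 to d4 — 15 moves in all.
Check: order respected (d2 at step 3, c2 at step 6); 15 moves as required.

b3 - c3 - d3 - d2 - d1 - c1 - c2 - b2 - b1 - a1 - a2 - a3 - a4 - b4 - c4 - d4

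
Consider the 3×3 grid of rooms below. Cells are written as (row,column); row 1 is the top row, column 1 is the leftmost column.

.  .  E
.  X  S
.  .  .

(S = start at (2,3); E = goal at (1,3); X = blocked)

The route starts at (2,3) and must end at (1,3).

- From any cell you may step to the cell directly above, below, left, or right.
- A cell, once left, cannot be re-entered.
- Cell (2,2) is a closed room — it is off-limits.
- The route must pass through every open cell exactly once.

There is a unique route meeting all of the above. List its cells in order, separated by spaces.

(2,3) (3,3) (3,2) (3,1) (2,1) (1,1) (1,2) (1,3)

Need to visit all 8 open cells exactly once, starting at (2,3) and ending at (1,3).
Cell (3,1) has only two open neighbours ((2,1) and (3,2)), so the path must pass straight through it: one of those is the cell it's entered from and the other is where it exits.
Route from (2,3): down 1 to (3,3), left 2 to (3,1), up 2 to (1,1), right 2 to (1,3) — 7 moves in all.
Check: all 8 open cells covered.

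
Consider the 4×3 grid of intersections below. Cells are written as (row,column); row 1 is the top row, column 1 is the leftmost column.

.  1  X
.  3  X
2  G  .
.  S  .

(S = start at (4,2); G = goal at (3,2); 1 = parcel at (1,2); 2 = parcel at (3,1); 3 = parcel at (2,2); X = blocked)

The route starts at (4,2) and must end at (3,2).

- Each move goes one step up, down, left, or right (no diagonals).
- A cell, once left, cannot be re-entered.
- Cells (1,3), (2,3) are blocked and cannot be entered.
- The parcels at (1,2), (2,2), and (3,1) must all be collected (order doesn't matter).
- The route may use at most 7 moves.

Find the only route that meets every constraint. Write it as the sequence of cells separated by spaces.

(4,2) (4,1) (3,1) (2,1) (1,1) (1,2) (2,2) (3,2)

The budget equals the shortest possible length, so every move has to be on a shortest route through the required cells.
Route from (4,2): left 1 to (4,1), up 3 to (1,1), right 1 to (1,2), down 2 to (3,2) — 7 moves in all.
Check: all required cells visited; 7 ≤ 7 moves.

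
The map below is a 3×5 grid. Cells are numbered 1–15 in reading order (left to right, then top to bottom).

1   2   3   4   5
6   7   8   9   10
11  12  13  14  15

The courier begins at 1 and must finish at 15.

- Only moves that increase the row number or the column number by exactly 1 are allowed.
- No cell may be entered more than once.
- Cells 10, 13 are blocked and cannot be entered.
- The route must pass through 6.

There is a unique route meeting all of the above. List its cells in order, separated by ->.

Moves only go right or down, so the column and row indices never decrease.
Route from 1: down to 6, 3× right (reaching 9), down to 14, right to 15 — 6 moves in all.
Check: all required cells visited.

1 -> 6 -> 7 -> 8 -> 9 -> 14 -> 15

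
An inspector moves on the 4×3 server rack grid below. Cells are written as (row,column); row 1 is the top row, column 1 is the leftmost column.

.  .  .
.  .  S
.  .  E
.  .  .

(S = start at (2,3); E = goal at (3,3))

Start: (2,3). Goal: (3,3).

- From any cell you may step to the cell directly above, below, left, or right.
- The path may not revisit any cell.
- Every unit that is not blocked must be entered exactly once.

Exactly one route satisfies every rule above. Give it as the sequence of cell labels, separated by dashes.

Need to visit all 12 open cells exactly once, starting at (2,3) and ending at (3,3).
Cell (4,3) has only two open neighbours ((3,3) and (4,2)), so the path must pass straight through it: one of those is the cell it's entered from and the other is where it exits.
Route from (2,3): up 1 to (1,3), left 2 to (1,1), down 1 to (2,1), right 1 to (2,2), down 1 to (3,2), left 1 to (3,1), down 1 to (4,1), right 2 to (4,3), up 1 to (3,3) — 11 moves in all.
Check: all 12 open cells covered.

(2,3) - (1,3) - (1,2) - (1,1) - (2,1) - (2,2) - (3,2) - (3,1) - (4,1) - (4,2) - (4,3) - (3,3)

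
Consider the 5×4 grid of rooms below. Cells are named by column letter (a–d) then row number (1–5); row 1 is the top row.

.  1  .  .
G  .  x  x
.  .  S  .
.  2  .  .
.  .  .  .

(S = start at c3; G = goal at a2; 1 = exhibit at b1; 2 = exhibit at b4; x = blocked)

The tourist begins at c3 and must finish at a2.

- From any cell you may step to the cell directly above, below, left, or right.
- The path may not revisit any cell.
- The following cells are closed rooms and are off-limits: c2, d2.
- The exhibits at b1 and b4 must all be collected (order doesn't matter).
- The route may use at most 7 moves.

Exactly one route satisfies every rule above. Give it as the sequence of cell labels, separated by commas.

c3, c4, b4, b3, b2, b1, a1, a2

Any route must reach b1 and b4 and still end at a2 within 7 moves, so the order of the required stops is forced.
Route from c3: down 1 to c4, left 1 to b4, up 3 to b1, left 1 to a1, down 1 to a2 — 7 moves in all.
Check: all required cells visited; 7 ≤ 7 moves.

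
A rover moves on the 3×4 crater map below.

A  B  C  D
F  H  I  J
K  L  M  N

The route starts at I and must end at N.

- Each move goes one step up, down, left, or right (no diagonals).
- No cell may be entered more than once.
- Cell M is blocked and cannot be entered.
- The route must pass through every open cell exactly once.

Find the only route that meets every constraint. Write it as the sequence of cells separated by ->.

Need to visit all 11 open cells exactly once, starting at I and ending at N.
Cell D has only two open neighbours (J and C), so the path must pass straight through it: one of those is the cell it's entered from and the other is where it exits.
Route from I: left to H, down to L, left to K, 2× up (reaching A), 3× right (reaching D), 2× down (reaching N) — 10 moves in all.
Check: all 11 open cells covered.

I -> H -> L -> K -> F -> A -> B -> C -> D -> J -> N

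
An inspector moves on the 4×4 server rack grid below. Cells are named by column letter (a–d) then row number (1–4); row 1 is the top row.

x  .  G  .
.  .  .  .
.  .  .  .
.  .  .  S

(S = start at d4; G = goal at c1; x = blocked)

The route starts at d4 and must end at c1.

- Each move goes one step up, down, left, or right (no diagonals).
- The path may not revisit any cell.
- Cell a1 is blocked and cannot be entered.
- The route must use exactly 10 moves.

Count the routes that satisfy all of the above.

25

Need simple routes of exactly 10 moves from d4 to c1 (Manhattan distance 4, so 3 moves are spent on a detour and 3 undoing it).
Branch systematically from the start, pruning whenever the remaining move budget drops below the Manhattan distance to c1 or differs from it in parity. Grouping the completions by first move — via d3: 12; via c4: 13 — and summing: 12 + 13 = 25.
That gives 25 routes.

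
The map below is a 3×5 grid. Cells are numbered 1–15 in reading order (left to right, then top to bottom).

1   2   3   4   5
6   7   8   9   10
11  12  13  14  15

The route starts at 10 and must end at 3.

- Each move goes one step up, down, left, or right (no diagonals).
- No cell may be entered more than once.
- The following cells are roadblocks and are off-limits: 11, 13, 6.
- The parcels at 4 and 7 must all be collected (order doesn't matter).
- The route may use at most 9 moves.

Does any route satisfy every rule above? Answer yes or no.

yes

One route that works: 10 → 5 → 4 → 9 → 8 → 7 → 2 → 3.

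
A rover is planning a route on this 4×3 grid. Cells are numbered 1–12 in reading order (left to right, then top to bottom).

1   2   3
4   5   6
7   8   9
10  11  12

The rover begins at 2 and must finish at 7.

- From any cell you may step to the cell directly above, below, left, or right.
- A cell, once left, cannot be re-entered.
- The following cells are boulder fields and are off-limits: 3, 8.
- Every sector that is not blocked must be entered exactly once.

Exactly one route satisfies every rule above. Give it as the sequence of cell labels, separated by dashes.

2 - 1 - 4 - 5 - 6 - 9 - 12 - 11 - 10 - 7

Need to visit all 10 open cells exactly once, starting at 2 and ending at 7.
Cell 1 has only two open neighbours (4 and 2), so the path must pass straight through it: one of those is the cell it's entered from and the other is where it exits.
Route from 2: left to 1, down to 4, 2× right (reaching 6), 2× down (reaching 12), 2× left (reaching 10), up to 7 — 9 moves in all.
Check: all 10 open cells covered.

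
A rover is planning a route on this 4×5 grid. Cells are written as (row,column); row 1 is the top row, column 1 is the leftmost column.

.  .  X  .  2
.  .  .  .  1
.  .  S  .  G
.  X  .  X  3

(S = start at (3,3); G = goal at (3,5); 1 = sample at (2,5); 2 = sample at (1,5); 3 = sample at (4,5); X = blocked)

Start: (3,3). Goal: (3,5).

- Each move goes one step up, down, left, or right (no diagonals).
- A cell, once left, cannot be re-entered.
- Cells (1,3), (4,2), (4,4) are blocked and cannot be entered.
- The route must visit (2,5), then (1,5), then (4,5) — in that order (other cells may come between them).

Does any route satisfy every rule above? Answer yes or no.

no

(4,5) must be visited but has only one open neighbour ((3,5)), and it is neither the start nor the goal — the route would have to enter and leave through (3,5), re-entering it.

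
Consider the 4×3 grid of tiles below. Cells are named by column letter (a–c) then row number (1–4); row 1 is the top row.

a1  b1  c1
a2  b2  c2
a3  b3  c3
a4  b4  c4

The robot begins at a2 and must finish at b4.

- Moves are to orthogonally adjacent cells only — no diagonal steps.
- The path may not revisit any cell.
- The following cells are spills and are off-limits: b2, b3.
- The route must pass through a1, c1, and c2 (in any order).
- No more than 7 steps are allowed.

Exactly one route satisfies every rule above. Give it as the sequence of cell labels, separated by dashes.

a2 - a1 - b1 - c1 - c2 - c3 - c4 - b4

The 7-move cap with required stops at a1, c1, c2 leaves no slack for detours.
Route from a2: up to a1, 2× right (reaching c1), 3× down (reaching c4), left to b4 — 7 moves in all.
Check: all required cells visited; 7 ≤ 7 moves.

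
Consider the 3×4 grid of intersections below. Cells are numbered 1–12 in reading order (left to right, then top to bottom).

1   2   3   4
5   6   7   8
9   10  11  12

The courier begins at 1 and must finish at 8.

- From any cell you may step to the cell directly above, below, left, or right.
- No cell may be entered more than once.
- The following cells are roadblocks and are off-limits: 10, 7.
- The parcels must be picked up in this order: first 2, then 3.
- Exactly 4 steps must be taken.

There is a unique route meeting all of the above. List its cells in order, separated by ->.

1 -> 2 -> 3 -> 4 -> 8

The waypoints must appear in the order 2, 3, with no cell reused.
Route from 1: right 3 to 4, down 1 to 8 — 4 moves in all.
Check: order respected (2 at step 1, 3 at step 2); 4 moves as required.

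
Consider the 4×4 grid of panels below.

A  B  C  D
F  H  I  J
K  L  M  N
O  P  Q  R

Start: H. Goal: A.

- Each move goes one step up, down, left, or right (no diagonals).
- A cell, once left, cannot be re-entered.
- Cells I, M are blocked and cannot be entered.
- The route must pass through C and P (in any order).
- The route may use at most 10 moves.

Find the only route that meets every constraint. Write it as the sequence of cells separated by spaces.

The budget equals the shortest possible length, so every move has to be on a shortest route through the required cells.
Route from H: down 2 to P, right 2 to R, up 3 to D, left 3 to A — 10 moves in all.
Check: all required cells visited; 10 ≤ 10 moves.

H L P Q R N J D C B A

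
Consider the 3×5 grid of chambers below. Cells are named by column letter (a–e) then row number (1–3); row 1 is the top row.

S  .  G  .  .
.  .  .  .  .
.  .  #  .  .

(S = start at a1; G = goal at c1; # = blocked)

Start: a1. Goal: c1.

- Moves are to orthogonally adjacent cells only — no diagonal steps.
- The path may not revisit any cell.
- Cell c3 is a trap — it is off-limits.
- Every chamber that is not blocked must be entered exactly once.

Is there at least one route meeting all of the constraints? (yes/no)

Colour the cells like a checkerboard: each orthogonal step flips colour, so a Hamiltonian route alternates colours. Here there are 7 cells of one colour and 7 of the other, with start on the same colour as the goal — the counts and endpoints can't be arranged into an alternating sequence of length 14, so no Hamiltonian route exists.

no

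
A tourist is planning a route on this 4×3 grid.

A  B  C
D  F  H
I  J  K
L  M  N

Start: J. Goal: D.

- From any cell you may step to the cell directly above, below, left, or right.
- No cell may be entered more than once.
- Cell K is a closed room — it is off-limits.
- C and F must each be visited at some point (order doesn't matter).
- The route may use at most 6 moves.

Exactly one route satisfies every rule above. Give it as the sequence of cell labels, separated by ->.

Any route must reach C and F and still end at D within 6 moves, so the order of the required stops is forced.
Route from J: up to F, right to H, up to C, 2× left (reaching A), down to D — 6 moves in all.
Check: all required cells visited; 6 ≤ 6 moves.

J -> F -> H -> C -> B -> A -> D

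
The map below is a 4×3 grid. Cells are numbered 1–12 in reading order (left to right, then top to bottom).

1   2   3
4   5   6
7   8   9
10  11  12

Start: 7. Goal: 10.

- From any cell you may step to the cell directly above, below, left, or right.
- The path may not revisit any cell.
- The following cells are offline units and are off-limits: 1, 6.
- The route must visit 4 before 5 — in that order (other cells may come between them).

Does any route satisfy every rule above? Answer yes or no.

One route that works: 7 → 4 → 5 → 8 → 11 → 10.

yes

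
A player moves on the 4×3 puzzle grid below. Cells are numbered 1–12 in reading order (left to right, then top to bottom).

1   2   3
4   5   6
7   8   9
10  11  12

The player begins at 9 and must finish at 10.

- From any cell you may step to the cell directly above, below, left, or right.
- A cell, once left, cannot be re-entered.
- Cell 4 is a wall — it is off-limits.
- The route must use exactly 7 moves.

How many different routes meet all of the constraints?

Need simple routes of exactly 7 moves from 9 to 10 (Manhattan distance 3, so 2 moves are spent on a detour and 2 undoing it).
Enumerating: 9 6 3 2 5 8 11 10 | 9 6 3 2 5 8 7 10.
That gives 2 routes.

2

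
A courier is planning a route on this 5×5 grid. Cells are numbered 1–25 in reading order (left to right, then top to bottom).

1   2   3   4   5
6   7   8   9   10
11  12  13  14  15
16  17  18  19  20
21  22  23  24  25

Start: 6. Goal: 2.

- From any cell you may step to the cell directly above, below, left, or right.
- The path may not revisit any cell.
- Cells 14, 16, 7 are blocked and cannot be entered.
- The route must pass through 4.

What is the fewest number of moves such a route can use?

Any route passes through 4 somewhere between 6 and 2. Summing Manhattan distances along the two legs (6 → 4 → 2) gives a lower bound of 4 + 2 = 6 moves.
The shortest route satisfying every rule uses 8 moves: 6 → 11 → 12 → 13 → 8 → 9 → 4 → 3 → 2.
The no-revisit rule (legs can't share cells) pushes the minimum above the 6-move bound; an exhaustive check rules out every length from 6 to 7, leaving 8 as the minimum.

8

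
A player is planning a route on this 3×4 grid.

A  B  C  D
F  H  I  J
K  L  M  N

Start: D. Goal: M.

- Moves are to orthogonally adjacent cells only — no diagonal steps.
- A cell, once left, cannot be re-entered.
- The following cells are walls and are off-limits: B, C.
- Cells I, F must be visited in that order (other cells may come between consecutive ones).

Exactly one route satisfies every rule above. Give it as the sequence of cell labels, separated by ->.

D -> J -> I -> H -> F -> K -> L -> M

The waypoints must appear in the order I, F, with no cell reused.
Route from D: down 1 to J, left 3 to F, down 1 to K, right 2 to M — 7 moves in all.
Check: order respected (I at step 2, F at step 4).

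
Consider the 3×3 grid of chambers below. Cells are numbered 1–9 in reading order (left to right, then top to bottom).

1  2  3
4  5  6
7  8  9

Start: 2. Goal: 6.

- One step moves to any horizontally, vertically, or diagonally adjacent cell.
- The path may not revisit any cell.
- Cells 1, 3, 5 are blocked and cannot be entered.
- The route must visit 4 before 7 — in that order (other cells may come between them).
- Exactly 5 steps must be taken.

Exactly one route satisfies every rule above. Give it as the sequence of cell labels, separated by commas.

The waypoints must appear in the order 4, 7, with no cell reused.
Route from 2: down-left 1 to 4, down 1 to 7, right 2 to 9, up 1 to 6 — 5 moves in all.
Check: order respected (4 at step 1, 7 at step 2); 5 moves as required.

2, 4, 7, 8, 9, 6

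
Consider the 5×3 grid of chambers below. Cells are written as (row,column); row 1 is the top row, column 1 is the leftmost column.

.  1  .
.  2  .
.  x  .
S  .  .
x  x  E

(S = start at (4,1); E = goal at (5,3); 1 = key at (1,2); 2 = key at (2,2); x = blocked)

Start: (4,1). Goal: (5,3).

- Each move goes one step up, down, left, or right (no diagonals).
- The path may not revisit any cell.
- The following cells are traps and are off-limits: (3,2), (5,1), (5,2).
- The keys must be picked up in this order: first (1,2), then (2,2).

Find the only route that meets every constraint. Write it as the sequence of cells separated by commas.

(4,1), (3,1), (2,1), (1,1), (1,2), (2,2), (2,3), (3,3), (4,3), (5,3)

The waypoints must appear in the order (1,2), (2,2), with no cell reused.
Route from (4,1): up 3 to (1,1), right 1 to (1,2), down 1 to (2,2), right 1 to (2,3), down 3 to (5,3) — 9 moves in all.
Check: order respected (1 at step 4, 2 at step 5).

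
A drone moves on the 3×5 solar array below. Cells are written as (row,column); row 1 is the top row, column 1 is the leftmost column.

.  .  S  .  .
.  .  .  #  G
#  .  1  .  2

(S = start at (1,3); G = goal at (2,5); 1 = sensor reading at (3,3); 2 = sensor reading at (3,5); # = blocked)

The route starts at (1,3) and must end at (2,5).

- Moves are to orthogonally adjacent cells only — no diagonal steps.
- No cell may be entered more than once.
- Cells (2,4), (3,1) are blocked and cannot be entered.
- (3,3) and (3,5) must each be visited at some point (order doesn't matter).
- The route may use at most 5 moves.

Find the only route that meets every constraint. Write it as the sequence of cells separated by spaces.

The budget equals the shortest possible length, so every move has to be on a shortest route through the required cells.
Route from (1,3): down 2 to (3,3), right 2 to (3,5), up 1 to (2,5) — 5 moves in all.
Check: all required cells visited; 5 ≤ 5 moves.

(1,3) (2,3) (3,3) (3,4) (3,5) (2,5)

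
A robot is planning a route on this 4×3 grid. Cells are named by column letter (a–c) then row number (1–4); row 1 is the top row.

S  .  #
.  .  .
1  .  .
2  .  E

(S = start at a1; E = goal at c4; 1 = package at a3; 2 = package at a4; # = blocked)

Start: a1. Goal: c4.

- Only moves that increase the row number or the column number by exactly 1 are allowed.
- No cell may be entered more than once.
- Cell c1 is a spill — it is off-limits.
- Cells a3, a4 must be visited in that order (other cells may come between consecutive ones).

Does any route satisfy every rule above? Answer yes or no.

One route that works: a1 → a2 → a3 → a4 → b4 → c4.

yes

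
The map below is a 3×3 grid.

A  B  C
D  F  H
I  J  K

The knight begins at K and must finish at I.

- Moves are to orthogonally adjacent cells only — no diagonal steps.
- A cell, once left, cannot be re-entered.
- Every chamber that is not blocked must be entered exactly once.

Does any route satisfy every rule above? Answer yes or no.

One route that works: K → H → C → B → A → D → F → J → I.

yes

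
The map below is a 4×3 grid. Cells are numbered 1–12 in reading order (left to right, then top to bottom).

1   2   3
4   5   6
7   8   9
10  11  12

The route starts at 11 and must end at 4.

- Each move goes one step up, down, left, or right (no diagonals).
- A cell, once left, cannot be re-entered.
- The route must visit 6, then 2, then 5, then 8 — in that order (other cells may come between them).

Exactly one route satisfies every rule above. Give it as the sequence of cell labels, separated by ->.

The waypoints must appear in the order 6, 2, 5, 8, with no cell reused.
Route from 11: right to 12, 3× up (reaching 3), left to 2, 2× down (reaching 8), left to 7, up to 4 — 9 moves in all.
Check: order respected (6 at step 3, 2 at step 5, 5 at step 6, 8 at step 7).

11 -> 12 -> 9 -> 6 -> 3 -> 2 -> 5 -> 8 -> 7 -> 4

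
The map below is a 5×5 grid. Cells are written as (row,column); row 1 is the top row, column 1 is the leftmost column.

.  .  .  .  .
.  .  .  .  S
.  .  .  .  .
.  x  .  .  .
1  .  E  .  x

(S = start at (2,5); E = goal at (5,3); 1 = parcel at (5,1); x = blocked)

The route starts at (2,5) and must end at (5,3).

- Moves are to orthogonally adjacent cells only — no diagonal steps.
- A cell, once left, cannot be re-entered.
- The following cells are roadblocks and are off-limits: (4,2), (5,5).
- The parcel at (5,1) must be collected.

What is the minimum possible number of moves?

Any route passes through (5,1) somewhere between (2,5) and (5,3). Summing Manhattan distances along the two legs ((2,5) → (5,1) → (5,3)) gives a lower bound of 7 + 2 = 9 moves.
A route of 9 moves achieves this: (2,5) → (3,5) → (3,4) → (3,3) → (3,2) → (3,1) → (4,1) → (5,1) → (5,2) → (5,3).
Since 9 matches the lower bound, it is optimal.

9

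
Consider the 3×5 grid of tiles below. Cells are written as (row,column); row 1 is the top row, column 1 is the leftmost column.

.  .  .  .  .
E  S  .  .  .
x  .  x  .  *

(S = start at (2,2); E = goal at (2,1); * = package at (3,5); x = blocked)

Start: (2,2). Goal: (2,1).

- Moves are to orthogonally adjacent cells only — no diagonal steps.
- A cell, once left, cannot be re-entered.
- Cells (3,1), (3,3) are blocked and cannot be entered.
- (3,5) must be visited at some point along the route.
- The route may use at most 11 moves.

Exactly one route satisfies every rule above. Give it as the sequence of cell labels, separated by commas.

(2,2), (2,3), (2,4), (3,4), (3,5), (2,5), (1,5), (1,4), (1,3), (1,2), (1,1), (2,1)

The budget equals the shortest possible length, so every move has to be on a shortest route through the required cells.
Route from (2,2): 2× right (reaching (2,4)), down to (3,4), right to (3,5), 2× up (reaching (1,5)), 4× left (reaching (1,1)), down to (2,1) — 11 moves in all.
Check: all required cells visited; 11 ≤ 11 moves.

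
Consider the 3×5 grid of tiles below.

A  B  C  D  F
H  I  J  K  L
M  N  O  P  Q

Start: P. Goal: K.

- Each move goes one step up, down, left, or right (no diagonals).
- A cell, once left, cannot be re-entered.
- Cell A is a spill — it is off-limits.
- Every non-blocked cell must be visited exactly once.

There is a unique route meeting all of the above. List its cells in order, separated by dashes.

Need to visit all 14 open cells exactly once, starting at P and ending at K.
Cell F has only two open neighbours (L and D), so the path must pass straight through it: one of those is the cell it's entered from and the other is where it exits.
Route from P: right 1 to Q, up 2 to F, left 3 to B, down 1 to I, left 1 to H, down 1 to M, right 2 to O, up 1 to J, right 1 to K — 13 moves in all.
Check: all 14 open cells covered.

P - Q - L - F - D - C - B - I - H - M - N - O - J - K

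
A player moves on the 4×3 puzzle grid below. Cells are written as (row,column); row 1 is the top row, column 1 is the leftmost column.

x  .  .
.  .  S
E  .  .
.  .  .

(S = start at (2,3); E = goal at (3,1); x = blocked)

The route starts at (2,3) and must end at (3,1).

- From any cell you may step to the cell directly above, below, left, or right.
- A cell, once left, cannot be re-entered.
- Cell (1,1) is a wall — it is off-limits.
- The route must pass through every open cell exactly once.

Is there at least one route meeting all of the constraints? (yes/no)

Colour the cells like a checkerboard: each orthogonal step flips colour, so a Hamiltonian route alternates colours. Here there are 5 cells of one colour and 6 of the other, with start on the opposite colour to the goal — the counts and endpoints can't be arranged into an alternating sequence of length 11, so no Hamiltonian route exists.

no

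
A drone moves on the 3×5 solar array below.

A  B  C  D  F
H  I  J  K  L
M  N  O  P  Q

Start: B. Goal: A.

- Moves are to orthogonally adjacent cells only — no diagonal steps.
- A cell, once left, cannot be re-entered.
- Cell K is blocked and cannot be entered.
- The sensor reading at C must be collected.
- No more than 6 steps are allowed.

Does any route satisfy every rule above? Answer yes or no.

One route that works: B → C → J → I → H → A.

yes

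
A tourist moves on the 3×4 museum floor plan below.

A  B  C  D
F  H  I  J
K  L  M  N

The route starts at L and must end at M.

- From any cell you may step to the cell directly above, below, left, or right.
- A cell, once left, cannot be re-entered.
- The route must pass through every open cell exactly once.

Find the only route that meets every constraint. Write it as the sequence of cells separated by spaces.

Need to visit all 12 open cells exactly once, starting at L and ending at M.
Cell D has only two open neighbours (J and C), so the path must pass straight through it: one of those is the cell it's entered from and the other is where it exits.
Route from L: left to K, 2× up (reaching A), right to B, down to H, right to I, up to C, right to D, 2× down (reaching N), left to M — 11 moves in all.
Check: all 12 open cells covered.

L K F A B H I C D J N M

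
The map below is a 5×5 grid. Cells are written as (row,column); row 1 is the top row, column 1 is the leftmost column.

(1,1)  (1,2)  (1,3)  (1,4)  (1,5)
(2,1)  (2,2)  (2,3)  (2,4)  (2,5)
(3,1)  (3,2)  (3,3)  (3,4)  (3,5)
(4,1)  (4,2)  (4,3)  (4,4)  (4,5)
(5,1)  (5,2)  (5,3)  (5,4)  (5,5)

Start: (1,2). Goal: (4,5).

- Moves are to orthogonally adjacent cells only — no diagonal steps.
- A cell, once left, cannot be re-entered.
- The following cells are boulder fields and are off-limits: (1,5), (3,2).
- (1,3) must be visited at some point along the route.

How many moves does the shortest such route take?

6

Any route passes through (1,3) somewhere between (1,2) and (4,5). Summing Manhattan distances along the two legs ((1,2) → (1,3) → (4,5)) gives a lower bound of 1 + 5 = 6 moves.
A route of 6 moves achieves this: (1,2) → (1,3) → (2,3) → (3,3) → (4,3) → (4,4) → (4,5).
Since 6 matches the lower bound, it is optimal.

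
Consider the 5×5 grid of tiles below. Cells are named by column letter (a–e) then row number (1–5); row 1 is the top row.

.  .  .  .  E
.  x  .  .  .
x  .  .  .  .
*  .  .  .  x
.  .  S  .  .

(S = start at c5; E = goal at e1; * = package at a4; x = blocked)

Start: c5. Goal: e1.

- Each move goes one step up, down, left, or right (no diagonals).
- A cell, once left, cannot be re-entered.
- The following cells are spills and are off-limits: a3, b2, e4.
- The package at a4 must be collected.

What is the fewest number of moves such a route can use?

Any route passes through a4 somewhere between c5 and e1. Summing Manhattan distances along the two legs (c5 → a4 → e1) gives a lower bound of 3 + 7 = 10 moves.
A route of 10 moves achieves this: c5 → b5 → a5 → a4 → b4 → b3 → c3 → c2 → c1 → d1 → e1.
Since 10 matches the lower bound, it is optimal.

10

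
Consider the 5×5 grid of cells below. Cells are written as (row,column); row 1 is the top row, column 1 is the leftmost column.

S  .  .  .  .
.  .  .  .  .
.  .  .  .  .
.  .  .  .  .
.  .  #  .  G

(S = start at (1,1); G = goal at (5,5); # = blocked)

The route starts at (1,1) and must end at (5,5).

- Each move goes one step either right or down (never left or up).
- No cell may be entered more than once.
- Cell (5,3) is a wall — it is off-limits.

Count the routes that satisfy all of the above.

A right/down-only route from (1,1) to (5,5) makes exactly 4 down-moves and 4 right-moves in some order.
With no other constraints that would be C(8,4) = 70 routes.
Subtract routes through each blocked cell (inclusion–exclusion for overlaps): − through (5,3): 15 → 55.
That gives 55 routes.

55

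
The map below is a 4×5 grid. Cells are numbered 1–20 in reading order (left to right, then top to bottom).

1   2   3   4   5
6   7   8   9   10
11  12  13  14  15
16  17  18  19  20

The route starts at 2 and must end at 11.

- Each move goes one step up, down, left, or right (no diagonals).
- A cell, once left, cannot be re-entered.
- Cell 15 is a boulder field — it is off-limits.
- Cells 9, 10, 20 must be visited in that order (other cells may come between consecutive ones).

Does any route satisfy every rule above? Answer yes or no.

no

20 must be visited but has only one open neighbour (19), and it is neither the start nor the goal — the route would have to enter and leave through 19, re-entering it.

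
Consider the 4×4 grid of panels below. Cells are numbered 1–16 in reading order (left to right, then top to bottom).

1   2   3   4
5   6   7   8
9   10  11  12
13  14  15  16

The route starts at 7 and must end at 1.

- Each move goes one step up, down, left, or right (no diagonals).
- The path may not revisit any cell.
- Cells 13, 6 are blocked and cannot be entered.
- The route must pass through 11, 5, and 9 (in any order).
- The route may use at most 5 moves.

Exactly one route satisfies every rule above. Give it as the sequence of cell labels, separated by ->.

The budget equals the shortest possible length, so every move has to be on a shortest route through the required cells.
Route from 7: down 1 to 11, left 2 to 9, up 2 to 1 — 5 moves in all.
Check: all required cells visited; 5 ≤ 5 moves.

7 -> 11 -> 10 -> 9 -> 5 -> 1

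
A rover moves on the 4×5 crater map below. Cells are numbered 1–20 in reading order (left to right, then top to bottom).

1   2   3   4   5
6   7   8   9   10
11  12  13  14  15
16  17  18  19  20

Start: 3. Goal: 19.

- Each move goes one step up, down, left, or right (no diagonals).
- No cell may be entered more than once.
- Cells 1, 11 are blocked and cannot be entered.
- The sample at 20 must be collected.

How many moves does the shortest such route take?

6

Any route passes through 20 somewhere between 3 and 19. Summing Manhattan distances along the two legs (3 → 20 → 19) gives a lower bound of 5 + 1 = 6 moves.
A route of 6 moves achieves this: 3 → 8 → 13 → 14 → 15 → 20 → 19.
Since 6 matches the lower bound, it is optimal.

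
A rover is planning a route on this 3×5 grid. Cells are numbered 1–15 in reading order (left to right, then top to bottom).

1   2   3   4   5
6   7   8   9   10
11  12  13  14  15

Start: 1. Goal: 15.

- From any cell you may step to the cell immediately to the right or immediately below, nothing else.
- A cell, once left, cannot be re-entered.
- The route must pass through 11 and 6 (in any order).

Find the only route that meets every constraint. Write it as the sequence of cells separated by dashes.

1 - 6 - 11 - 12 - 13 - 14 - 15

Moves only go right or down, so the column and row indices never decrease.
Route from 1: down 2 to 11, right 4 to 15 — 6 moves in all.
Check: all required cells visited.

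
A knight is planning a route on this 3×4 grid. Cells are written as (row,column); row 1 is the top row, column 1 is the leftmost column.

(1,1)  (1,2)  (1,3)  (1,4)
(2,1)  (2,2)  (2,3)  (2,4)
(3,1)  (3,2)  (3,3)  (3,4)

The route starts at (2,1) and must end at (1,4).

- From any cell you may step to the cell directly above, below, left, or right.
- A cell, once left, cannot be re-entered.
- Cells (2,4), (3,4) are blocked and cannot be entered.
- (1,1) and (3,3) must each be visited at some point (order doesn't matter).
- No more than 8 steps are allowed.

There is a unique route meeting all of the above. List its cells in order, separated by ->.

(2,1) -> (1,1) -> (1,2) -> (2,2) -> (3,2) -> (3,3) -> (2,3) -> (1,3) -> (1,4)

Any route must reach (1,1) and (3,3) and still end at (1,4) within 8 moves, so the order of the required stops is forced.
Route from (2,1): up to (1,1), right to (1,2), 2× down (reaching (3,2)), right to (3,3), 2× up (reaching (1,3)), right to (1,4) — 8 moves in all.
Check: all required cells visited; 8 ≤ 8 moves.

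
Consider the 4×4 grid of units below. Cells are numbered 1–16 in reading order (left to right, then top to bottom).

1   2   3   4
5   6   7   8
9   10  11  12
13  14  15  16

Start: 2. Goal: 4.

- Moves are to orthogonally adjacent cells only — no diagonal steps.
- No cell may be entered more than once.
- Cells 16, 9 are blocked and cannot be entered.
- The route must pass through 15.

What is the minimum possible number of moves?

Any route passes through 15 somewhere between 2 and 4. Summing Manhattan distances along the two legs (2 → 15 → 4) gives a lower bound of 4 + 4 = 8 moves.
A route of 8 moves achieves this: 2 → 6 → 10 → 14 → 15 → 11 → 7 → 3 → 4.
Since 8 matches the lower bound, it is optimal.

8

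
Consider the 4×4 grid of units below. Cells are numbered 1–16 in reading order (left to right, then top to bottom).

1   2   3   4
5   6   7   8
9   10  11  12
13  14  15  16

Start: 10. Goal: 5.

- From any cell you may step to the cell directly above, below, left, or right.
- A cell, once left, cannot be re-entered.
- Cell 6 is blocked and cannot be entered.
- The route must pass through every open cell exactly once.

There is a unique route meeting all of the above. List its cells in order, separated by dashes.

10 - 9 - 13 - 14 - 15 - 16 - 12 - 11 - 7 - 8 - 4 - 3 - 2 - 1 - 5

Need to visit all 15 open cells exactly once, starting at 10 and ending at 5.
Cell 4 has only two open neighbours (8 and 3), so the path must pass straight through it: one of those is the cell it's entered from and the other is where it exits.
Route from 10: left 1 to 9, down 1 to 13, right 3 to 16, up 1 to 12, left 1 to 11, up 1 to 7, right 1 to 8, up 1 to 4, left 3 to 1, down 1 to 5 — 14 moves in all.
Check: all 15 open cells covered.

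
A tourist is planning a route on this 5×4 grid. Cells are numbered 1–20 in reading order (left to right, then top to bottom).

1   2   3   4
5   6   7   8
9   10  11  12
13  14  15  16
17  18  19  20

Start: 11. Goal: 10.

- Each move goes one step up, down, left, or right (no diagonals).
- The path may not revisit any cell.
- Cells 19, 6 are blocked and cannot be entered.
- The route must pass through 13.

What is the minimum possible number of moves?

5

Any route passes through 13 somewhere between 11 and 10. Summing Manhattan distances along the two legs (11 → 13 → 10) gives a lower bound of 3 + 2 = 5 moves.
A route of 5 moves achieves this: 11 → 15 → 14 → 13 → 9 → 10.
Since 5 matches the lower bound, it is optimal.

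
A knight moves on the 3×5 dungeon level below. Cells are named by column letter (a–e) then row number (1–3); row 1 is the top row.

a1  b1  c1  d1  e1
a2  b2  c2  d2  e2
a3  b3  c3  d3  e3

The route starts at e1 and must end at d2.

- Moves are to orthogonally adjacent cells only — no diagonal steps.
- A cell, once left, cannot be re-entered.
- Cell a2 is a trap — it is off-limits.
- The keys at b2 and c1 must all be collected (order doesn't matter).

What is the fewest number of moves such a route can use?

6

Any route passes through b2 and c1 in some order between e1 and d2. Summing Manhattan distances along each leg and taking the cheapest ordering (e1 → c1 → b2 → d2) gives a lower bound of 2 + 2 + 2 = 6 moves.
A route of 6 moves achieves this: e1 → d1 → c1 → b1 → b2 → c2 → d2.
Since 6 matches the lower bound, it is optimal.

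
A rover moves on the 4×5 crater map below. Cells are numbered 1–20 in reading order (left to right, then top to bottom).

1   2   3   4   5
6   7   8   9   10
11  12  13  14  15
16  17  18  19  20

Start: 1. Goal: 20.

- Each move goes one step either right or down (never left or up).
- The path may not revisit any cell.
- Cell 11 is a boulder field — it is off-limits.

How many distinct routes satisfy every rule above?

30

A right/down-only route from 1 to 20 makes exactly 3 down-moves and 4 right-moves in some order.
With no other constraints that would be C(7,3) = 35 routes.
Subtract routes through each blocked cell (inclusion–exclusion for overlaps): − through 11: 5 → 30.
That gives 30 routes.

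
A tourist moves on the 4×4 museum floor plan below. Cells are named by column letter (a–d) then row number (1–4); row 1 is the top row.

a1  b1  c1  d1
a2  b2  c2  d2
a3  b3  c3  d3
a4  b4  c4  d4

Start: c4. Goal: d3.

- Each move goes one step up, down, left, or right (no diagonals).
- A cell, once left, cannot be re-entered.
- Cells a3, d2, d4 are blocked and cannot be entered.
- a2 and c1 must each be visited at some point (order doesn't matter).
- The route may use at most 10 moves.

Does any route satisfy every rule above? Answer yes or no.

yes

One route that works: c4 → b4 → b3 → b2 → a2 → a1 → b1 → c1 → c2 → c3 → d3.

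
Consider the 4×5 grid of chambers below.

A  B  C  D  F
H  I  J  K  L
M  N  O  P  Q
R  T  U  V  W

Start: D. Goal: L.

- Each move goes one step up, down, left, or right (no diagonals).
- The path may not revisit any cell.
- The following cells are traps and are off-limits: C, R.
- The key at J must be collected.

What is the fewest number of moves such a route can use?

Any route passes through J somewhere between D and L. Summing Manhattan distances along the two legs (D → J → L) gives a lower bound of 2 + 2 = 4 moves.
The shortest route satisfying every rule uses 6 moves: D → K → J → O → P → Q → L.
The bound of 4 isn't tight here; checking systematically, no route of length 4 through 5 satisfies every constraint, so 6 is the minimum.

6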